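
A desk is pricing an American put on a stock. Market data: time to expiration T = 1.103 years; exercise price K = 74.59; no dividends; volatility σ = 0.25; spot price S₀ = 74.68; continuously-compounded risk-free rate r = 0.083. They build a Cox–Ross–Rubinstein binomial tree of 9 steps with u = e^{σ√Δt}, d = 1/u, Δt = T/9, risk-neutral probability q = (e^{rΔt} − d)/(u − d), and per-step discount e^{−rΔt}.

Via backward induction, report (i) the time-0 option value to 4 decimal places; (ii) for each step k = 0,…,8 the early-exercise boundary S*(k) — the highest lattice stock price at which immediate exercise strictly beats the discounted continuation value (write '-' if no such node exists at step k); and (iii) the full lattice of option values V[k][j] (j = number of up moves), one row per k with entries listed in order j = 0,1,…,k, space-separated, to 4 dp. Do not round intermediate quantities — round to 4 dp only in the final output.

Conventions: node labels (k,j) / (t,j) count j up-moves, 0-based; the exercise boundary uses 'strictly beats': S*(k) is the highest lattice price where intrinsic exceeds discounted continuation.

Δt=0.12256  u=1.09146  d=0.91620  q=0.53647  discount=0.98988
step 9 (expiry): payoffs max(K−S,0) = 40.6181 34.1195 26.3778 17.1551 6.1681 0.0000 0.0000 0.0000 0.0000 0.0000
step 8: (k=8,j=0): S=37.0791, K−S=37.5109, hold=36.7560 ⇒ V=37.5109 exercise | (k=8,j=1): S=44.1721, K−S=30.4179, hold=29.6630 ⇒ V=30.4179 exercise | (k=8,j=2): S=52.6219, K−S=21.9681, hold=21.2132 ⇒ V=21.9681 exercise | (k=8,j=3): S=62.6882, K−S=11.9018, hold=11.1469 ⇒ V=11.9018 exercise | (k=8,j=4): S=74.6800, K−S=0.0000, hold=2.8302 ⇒ V=2.8302 continue | (k=8,j=5): S=88.9658, K−S=0.0000, hold=0.0000 ⇒ V=0.0000 continue | (k=8,j=6): S=105.9844, K−S=0.0000, hold=0.0000 ⇒ V=0.0000 continue | (k=8,j=7): S=126.2585, K−S=0.0000, hold=0.0000 ⇒ V=0.0000 continue | (k=8,j=8): S=150.4109, K−S=0.0000, hold=0.0000 ⇒ V=0.0000 continue  boundary S*=62.6882
step 7: (k=7,j=0): S=40.4705, K−S=34.1195, hold=33.3646 ⇒ V=34.1195 exercise | (k=7,j=1): S=48.2122, K−S=26.3778, hold=25.6229 ⇒ V=26.3778 exercise | (k=7,j=2): S=57.4349, K−S=17.1551, hold=16.4002 ⇒ V=17.1551 exercise | (k=7,j=3): S=68.4219, K−S=6.1681, hold=6.9640 ⇒ V=6.9640 continue | (k=7,j=4): S=81.5105, K−S=0.0000, hold=1.2986 ⇒ V=1.2986 continue | (k=7,j=5): S=97.1030, K−S=0.0000, hold=0.0000 ⇒ V=0.0000 continue | (k=7,j=6): S=115.6781, K−S=0.0000, hold=0.0000 ⇒ V=0.0000 continue | (k=7,j=7): S=137.8066, K−S=0.0000, hold=0.0000 ⇒ V=0.0000 continue  boundary S*=57.4349
step 6: (k=6,j=0): S=44.1721, K−S=30.4179, hold=29.6630 ⇒ V=30.4179 exercise | (k=6,j=1): S=52.6219, K−S=21.9681, hold=21.2132 ⇒ V=21.9681 exercise | (k=6,j=2): S=62.6882, K−S=11.9018, hold=11.5696 ⇒ V=11.9018 exercise | (k=6,j=3): S=74.6800, K−S=0.0000, hold=3.8850 ⇒ V=3.8850 continue | (k=6,j=4): S=88.9658, K−S=0.0000, hold=0.5958 ⇒ V=0.5958 continue | (k=6,j=5): S=105.9844, K−S=0.0000, hold=0.0000 ⇒ V=0.0000 continue | (k=6,j=6): S=126.2585, K−S=0.0000, hold=0.0000 ⇒ V=0.0000 continue  boundary S*=62.6882
step 5: (k=5,j=0): S=48.2122, K−S=26.3778, hold=25.6229 ⇒ V=26.3778 exercise | (k=5,j=1): S=57.4349, K−S=17.1551, hold=16.4002 ⇒ V=17.1551 exercise | (k=5,j=2): S=68.4219, K−S=6.1681, hold=7.5241 ⇒ V=7.5241 continue | (k=5,j=3): S=81.5105, K−S=0.0000, hold=2.0990 ⇒ V=2.0990 continue | (k=5,j=4): S=97.1030, K−S=0.0000, hold=0.2734 ⇒ V=0.2734 continue | (k=5,j=5): S=115.6781, K−S=0.0000, hold=0.0000 ⇒ V=0.0000 continue  boundary S*=57.4349
step 4: (k=4,j=0): S=52.6219, K−S=21.9681, hold=21.2132 ⇒ V=21.9681 exercise | (k=4,j=1): S=62.6882, K−S=11.9018, hold=11.8670 ⇒ V=11.9018 exercise | (k=4,j=2): S=74.6800, K−S=0.0000, hold=4.5670 ⇒ V=4.5670 continue | (k=4,j=3): S=88.9658, K−S=0.0000, hold=1.1083 ⇒ V=1.1083 continue | (k=4,j=4): S=105.9844, K−S=0.0000, hold=0.1254 ⇒ V=0.1254 continue  boundary S*=62.6882
step 3: (k=3,j=0): S=57.4349, K−S=17.1551, hold=16.4002 ⇒ V=17.1551 exercise | (k=3,j=1): S=68.4219, K−S=6.1681, hold=7.8863 ⇒ V=7.8863 continue | (k=3,j=2): S=81.5105, K−S=0.0000, hold=2.6841 ⇒ V=2.6841 continue | (k=3,j=3): S=97.1030, K−S=0.0000, hold=0.5751 ⇒ V=0.5751 continue  boundary S*=57.4349
step 2: (k=2,j=0): S=62.6882, K−S=11.9018, hold=12.0594 ⇒ V=12.0594 continue | (k=2,j=1): S=74.6800, K−S=0.0000, hold=5.0439 ⇒ V=5.0439 continue | (k=2,j=2): S=88.9658, K−S=0.0000, hold=1.5370 ⇒ V=1.5370 continue  boundary S*=-
step 1: (k=1,j=0): S=68.4219, K−S=6.1681, hold=8.2118 ⇒ V=8.2118 continue | (k=1,j=1): S=81.5105, K−S=0.0000, hold=3.1305 ⇒ V=3.1305 continue  boundary S*=-
step 0: (k=0,j=0): S=74.6800, K−S=0.0000, hold=5.4303 ⇒ V=5.4303 continue  boundary S*=-

price = 5.4303
boundary = - - - 57.4349 62.6882 57.4349 62.6882 57.4349 62.6882
tree:
5.4303
8.2118 3.1305
12.0594 5.0439 1.5370
17.1551 7.8863 2.6841 0.5751
21.9681 11.9018 4.5670 1.1083 0.1254
26.3778 17.1551 7.5241 2.0990 0.2734 0.0000
30.4179 21.9681 11.9018 3.8850 0.5958 0.0000 0.0000
34.1195 26.3778 17.1551 6.9640 1.2986 0.0000 0.0000 0.0000
37.5109 30.4179 21.9681 11.9018 2.8302 0.0000 0.0000 0.0000 0.0000
40.6181 34.1195 26.3778 17.1551 6.1681 0.0000 0.0000 0.0000 0.0000 0.0000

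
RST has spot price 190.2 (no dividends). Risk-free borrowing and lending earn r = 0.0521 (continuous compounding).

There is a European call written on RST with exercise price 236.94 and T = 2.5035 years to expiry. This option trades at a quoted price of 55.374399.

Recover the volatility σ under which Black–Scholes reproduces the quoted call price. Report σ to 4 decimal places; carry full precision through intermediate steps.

sigma = 0.5231

At σ = 0.5231 the Black–Scholes value reproduces the quote:
σ√T = 0.5231·√2.5035 = 0.827672
d₁ = (ln(S/K) + (r+σ²/2)T) / (σ√T) = (ln(190.2/236.94) + (0.0521+0.5231²/2)·2.5035) / 0.827672 = (-0.219731 + 0.472953) / 0.827672 = 0.305945
d₂ = d₁ − σ√T = 0.305945 − 0.827672 = -0.521727
e^{−rT} = 0.877716
N(d₁) = 0.620177,  N(d₂) = 0.300930
V = S·N(d₁) − K·e^{−rT}·N(d₂) = 117.957630 − 62.583231 = 55.374399 (the observed quote) — the price is monotone increasing in volatility, hence this σ is the only solution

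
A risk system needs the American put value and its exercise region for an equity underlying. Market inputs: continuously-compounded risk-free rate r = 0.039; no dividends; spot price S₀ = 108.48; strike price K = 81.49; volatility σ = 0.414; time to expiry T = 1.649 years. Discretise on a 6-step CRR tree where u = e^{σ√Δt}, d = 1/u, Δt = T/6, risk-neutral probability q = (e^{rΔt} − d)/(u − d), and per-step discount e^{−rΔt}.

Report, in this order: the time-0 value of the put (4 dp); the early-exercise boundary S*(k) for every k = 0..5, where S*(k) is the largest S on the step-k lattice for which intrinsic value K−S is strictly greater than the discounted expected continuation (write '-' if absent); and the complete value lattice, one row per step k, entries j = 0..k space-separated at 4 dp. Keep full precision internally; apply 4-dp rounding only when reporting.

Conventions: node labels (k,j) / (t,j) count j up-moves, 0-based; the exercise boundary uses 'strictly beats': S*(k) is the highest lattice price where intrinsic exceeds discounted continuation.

Δt=0.27483  u=1.24239  d=0.80490  q=0.47058  discount=0.98934
step 6 (expiry): payoffs max(K−S,0) = 51.9915 35.9580 11.2098 0.0000 0.0000 0.0000 0.0000
step 5: (k=5,j=0): S=36.6487, K−S=44.8413, hold=43.9725 ⇒ V=44.8413 exercise | (k=5,j=1): S=56.5685, K−S=24.9215, hold=24.0527 ⇒ V=24.9215 exercise | (k=5,j=2): S=87.3155, K−S=0.0000, hold=5.8714 ⇒ V=5.8714 continue | (k=5,j=3): S=134.7746, K−S=0.0000, hold=0.0000 ⇒ V=0.0000 continue | (k=5,j=4): S=208.0293, K−S=0.0000, hold=0.0000 ⇒ V=0.0000 continue | (k=5,j=5): S=321.1004, K−S=0.0000, hold=0.0000 ⇒ V=0.0000 continue  boundary S*=56.5685
step 4: (k=4,j=0): S=45.5320, K−S=35.9580, hold=35.0892 ⇒ V=35.9580 exercise | (k=4,j=1): S=70.2802, K−S=11.2098, hold=15.7867 ⇒ V=15.7867 continue | (k=4,j=2): S=108.4800, K−S=0.0000, hold=3.0752 ⇒ V=3.0752 continue | (k=4,j=3): S=167.4427, K−S=0.0000, hold=0.0000 ⇒ V=0.0000 continue | (k=4,j=4): S=258.4536, K−S=0.0000, hold=0.0000 ⇒ V=0.0000 continue  boundary S*=45.5320
step 3: (k=3,j=0): S=56.5685, K−S=24.9215, hold=26.1835 ⇒ V=26.1835 continue | (k=3,j=1): S=87.3155, K−S=0.0000, hold=9.7003 ⇒ V=9.7003 continue | (k=3,j=2): S=134.7746, K−S=0.0000, hold=1.6107 ⇒ V=1.6107 continue | (k=3,j=3): S=208.0293, K−S=0.0000, hold=0.0000 ⇒ V=0.0000 continue  boundary S*=-
step 2: (k=2,j=0): S=70.2802, K−S=11.2098, hold=18.2303 ⇒ V=18.2303 continue | (k=2,j=1): S=108.4800, K−S=0.0000, hold=5.8307 ⇒ V=5.8307 continue | (k=2,j=2): S=167.4427, K−S=0.0000, hold=0.8437 ⇒ V=0.8437 continue  boundary S*=-
step 1: (k=1,j=0): S=87.3155, K−S=0.0000, hold=12.2631 ⇒ V=12.2631 continue | (k=1,j=1): S=134.7746, K−S=0.0000, hold=3.4467 ⇒ V=3.4467 continue  boundary S*=-
step 0: (k=0,j=0): S=108.4800, K−S=0.0000, hold=8.0277 ⇒ V=8.0277 continue  boundary S*=-

price = 8.0277
boundary = - - - - 45.5320 56.5685
tree:
8.0277
12.2631 3.4467
18.2303 5.8307 0.8437
26.1835 9.7003 1.6107 0.0000
35.9580 15.7867 3.0752 0.0000 0.0000
44.8413 24.9215 5.8714 0.0000 0.0000 0.0000
51.9915 35.9580 11.2098 0.0000 0.0000 0.0000 0.0000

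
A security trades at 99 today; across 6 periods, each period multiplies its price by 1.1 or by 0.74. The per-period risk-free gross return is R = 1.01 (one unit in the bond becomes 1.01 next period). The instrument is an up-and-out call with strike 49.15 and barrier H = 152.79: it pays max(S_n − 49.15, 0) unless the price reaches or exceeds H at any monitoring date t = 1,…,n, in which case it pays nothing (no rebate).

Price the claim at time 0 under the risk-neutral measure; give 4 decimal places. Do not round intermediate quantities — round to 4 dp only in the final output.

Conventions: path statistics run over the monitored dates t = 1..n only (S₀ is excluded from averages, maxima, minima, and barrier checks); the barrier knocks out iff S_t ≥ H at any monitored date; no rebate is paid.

Under the martingale measure an up-move has probability p* = 0.7500; value the claim as the probability-weighted average of per-path payoffs, discounted 6 periods at R = 1.01.
Enumerate all 2^6 = 64 price paths (U = up ×1.1, D = down ×0.74); each path with k up-moves has probability p*^k·(1−p*)^(6−k).
DDDDDD: M=73.2600, payoff=0.0000, prob=0.000244
UDDDDD: M=108.9000, payoff=0.0000, prob=0.000732
DUDDDD: M=80.5860, payoff=0.0000, prob=0.000732
UUDDDD: M=119.7900, payoff=0.0000, prob=0.002197
DDUDDD: M=73.2600, payoff=0.0000, prob=0.000732
UDUDDD: M=108.9000, payoff=0.0000, prob=0.002197
DUUDDD: M=88.6446, payoff=0.0000, prob=0.002197
UUUDDD: M=131.7690, payoff=4.2460, prob=0.006592
DDDUDD: M=73.2600, payoff=0.0000, prob=0.000732
UDDUDD: M=108.9000, payoff=0.0000, prob=0.002197
DUDUDD: M=80.5860, payoff=0.0000, prob=0.002197
UUDUDD: M=119.7900, payoff=4.2460, prob=0.006592
DDUUDD: M=73.2600, payoff=0.0000, prob=0.002197
UDUUDD: M=108.9000, payoff=4.2460, prob=0.006592
DUUUDD: M=97.5091, payoff=4.2460, prob=0.006592
UUUUDD: M=144.9459, payoff=30.2224, prob=0.019775
DDDDUD: M=73.2600, payoff=0.0000, prob=0.000732
UDDDUD: M=108.9000, payoff=0.0000, prob=0.002197
DUDDUD: M=80.5860, payoff=0.0000, prob=0.002197
UUDDUD: M=119.7900, payoff=4.2460, prob=0.006592
DDUDUD: M=73.2600, payoff=0.0000, prob=0.002197
UDUDUD: M=108.9000, payoff=4.2460, prob=0.006592
DUUDUD: M=88.6446, payoff=4.2460, prob=0.006592
UUUDUD: M=131.7690, payoff=30.2224, prob=0.019775
DDDUUD: M=73.2600, payoff=0.0000, prob=0.002197
UDDUUD: M=108.9000, payoff=4.2460, prob=0.006592
DUDUUD: M=80.5860, payoff=4.2460, prob=0.006592
UUDUUD: M=119.7900, payoff=30.2224, prob=0.019775
DDUUUD: M=73.2600, payoff=4.2460, prob=0.006592
UDUUUD: M=108.9000, payoff=30.2224, prob=0.019775
DUUUUD: M=107.2600, payoff=30.2224, prob=0.019775
UUUUUD: M=159.4405, payoff=0.0000, prob=0.059326
DDDDDU: M=73.2600, payoff=0.0000, prob=0.000732
UDDDDU: M=108.9000, payoff=0.0000, prob=0.002197
DUDDDU: M=80.5860, payoff=0.0000, prob=0.002197
UUDDDU: M=119.7900, payoff=4.2460, prob=0.006592
DDUDDU: M=73.2600, payoff=0.0000, prob=0.002197
UDUDDU: M=108.9000, payoff=4.2460, prob=0.006592
DUUDDU: M=88.6446, payoff=4.2460, prob=0.006592
UUUDDU: M=131.7690, payoff=30.2224, prob=0.019775
DDDUDU: M=73.2600, payoff=0.0000, prob=0.002197
UDDUDU: M=108.9000, payoff=4.2460, prob=0.006592
DUDUDU: M=80.5860, payoff=4.2460, prob=0.006592
UUDUDU: M=119.7900, payoff=30.2224, prob=0.019775
DDUUDU: M=73.2600, payoff=4.2460, prob=0.006592
UDUUDU: M=108.9000, payoff=30.2224, prob=0.019775
DUUUDU: M=97.5091, payoff=30.2224, prob=0.019775
UUUUDU: M=144.9459, payoff=68.8360, prob=0.059326
DDDDUU: M=73.2600, payoff=0.0000, prob=0.002197
UDDDUU: M=108.9000, payoff=4.2460, prob=0.006592
DUDDUU: M=80.5860, payoff=4.2460, prob=0.006592
UUDDUU: M=119.7900, payoff=30.2224, prob=0.019775
DDUDUU: M=73.2600, payoff=4.2460, prob=0.006592
UDUDUU: M=108.9000, payoff=30.2224, prob=0.019775
DUUDUU: M=88.6446, payoff=30.2224, prob=0.019775
UUUDUU: M=131.7690, payoff=68.8360, prob=0.059326
DDDUUU: M=73.2600, payoff=4.2460, prob=0.006592
UDDUUU: M=108.9000, payoff=30.2224, prob=0.019775
DUDUUU: M=80.5860, payoff=30.2224, prob=0.019775
UUDUUU: M=119.7900, payoff=68.8360, prob=0.059326
DDUUUU: M=79.3724, payoff=30.2224, prob=0.019775
UDUUUU: M=117.9860, payoff=68.8360, prob=0.059326
DUUUUU: M=117.9860, payoff=68.8360, prob=0.059326
UUUUUU: M=175.3845, payoff=0.0000, prob=0.177979
Price = Σ prob·payoff / R^6 = 29.943530 / 1.061520 = 28.2082

price = 28.2082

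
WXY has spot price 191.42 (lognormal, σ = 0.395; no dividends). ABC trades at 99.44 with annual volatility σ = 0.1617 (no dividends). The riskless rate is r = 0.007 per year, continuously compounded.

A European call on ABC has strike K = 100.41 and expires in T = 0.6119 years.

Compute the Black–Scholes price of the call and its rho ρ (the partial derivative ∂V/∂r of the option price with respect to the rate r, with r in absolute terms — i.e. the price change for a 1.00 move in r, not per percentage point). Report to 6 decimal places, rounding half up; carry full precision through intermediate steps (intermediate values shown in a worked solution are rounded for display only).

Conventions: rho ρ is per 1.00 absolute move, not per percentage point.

σ√T = 0.1617·√0.6119 = 0.126488
d₁ = (ln(S/K) + (r+σ²/2)T) / (σ√T) = (ln(99.44/100.41) + (0.007+0.1617²/2)·0.6119) / 0.126488 = (-0.009707 + 0.012283) / 0.126488 = 0.020362
d₂ = d₁ − σ√T = 0.020362 − 0.126488 = -0.106126
e^{−rT} = 0.995726
N(d₁) = 0.508123,  N(d₂) = 0.457741
Call price V = S·N(d₁) − K·e^{−rT}·N(d₂) = 50.527731 − 45.765345 = 4.762386
ρ = K·T·e^{−rT}·N(d₂) = 28.003814

price = 4.762386
ρ = 28.003814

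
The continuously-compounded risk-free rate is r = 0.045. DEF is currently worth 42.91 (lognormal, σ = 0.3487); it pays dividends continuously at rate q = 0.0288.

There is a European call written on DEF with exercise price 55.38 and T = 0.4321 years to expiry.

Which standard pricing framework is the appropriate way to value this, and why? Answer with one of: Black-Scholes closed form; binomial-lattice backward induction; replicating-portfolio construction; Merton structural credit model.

Key observation: the strike-55.38 call on DEF is European-exercise on a continuously-modelled lognormal underlying, so its value is a single closed-form evaluation.

framework: Black-Scholes closed form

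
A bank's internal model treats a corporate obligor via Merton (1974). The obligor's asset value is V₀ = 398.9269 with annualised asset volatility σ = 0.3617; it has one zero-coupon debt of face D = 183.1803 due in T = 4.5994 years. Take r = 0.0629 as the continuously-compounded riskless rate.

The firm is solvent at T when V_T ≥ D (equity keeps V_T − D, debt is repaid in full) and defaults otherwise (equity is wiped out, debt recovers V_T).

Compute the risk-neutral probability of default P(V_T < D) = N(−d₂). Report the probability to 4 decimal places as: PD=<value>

PD=0.1615

Equity is a call on the firm's assets struck at D = 183.1803:
d₁ = [ln(V₀/D) + (r + σ²/2)T] / (σ√T)
   = [ln(398.9269/183.1803) + (0.0629 + 0.5·0.3617²)·4.5994] / (0.3617·√4.5994)
   = [0.778307 + 0.590165] / 0.775709 = 1.764155
d₂ = d₁ − σ√T = 1.764155 − 0.775709 = 0.988446
risk-neutral PD = N(−d₂) = N(-0.988446) = 0.161467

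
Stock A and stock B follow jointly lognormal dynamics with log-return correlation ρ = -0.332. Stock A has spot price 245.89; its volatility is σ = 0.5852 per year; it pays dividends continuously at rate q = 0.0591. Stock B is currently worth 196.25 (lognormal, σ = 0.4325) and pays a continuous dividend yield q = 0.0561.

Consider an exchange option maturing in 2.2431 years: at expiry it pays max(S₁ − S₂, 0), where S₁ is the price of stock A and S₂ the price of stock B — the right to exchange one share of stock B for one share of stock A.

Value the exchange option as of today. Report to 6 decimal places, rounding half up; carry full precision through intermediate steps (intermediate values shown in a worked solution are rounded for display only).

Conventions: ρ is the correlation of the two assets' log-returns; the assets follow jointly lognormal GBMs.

exchange price = 113.317242

σ_eff = √(σ₁² + σ₂² − 2ρσ₁σ₂) = √(0.5852² + 0.4325² − 2·-0.332·0.5852·0.4325) = 0.835208
d₁ = (ln(S₁/S₂) + (q₂ − q₁ + σ_eff²/2)T) / (σ_eff√T) = (ln(245.89/196.25) + (0.0561 − 0.0591 + 0.348787)·2.2431) / 1.250890 = 0.800333
d₂ = d₁ − σ_eff√T = 0.800333 − 1.250890 = -0.450557
N(d₁) = 0.788241,  N(d₂) = 0.326154
V = S₁·e^{−q₁T}·N(d₁) − S₂·e^{−q₂T}·N(d₂) = 169.756618 − 56.439375 = 113.317242
Key observation: pricing in stock B-units makes this a unit-strike call on the ratio S₁/S₂ — the risk-free rate cancels and cannot affect the value.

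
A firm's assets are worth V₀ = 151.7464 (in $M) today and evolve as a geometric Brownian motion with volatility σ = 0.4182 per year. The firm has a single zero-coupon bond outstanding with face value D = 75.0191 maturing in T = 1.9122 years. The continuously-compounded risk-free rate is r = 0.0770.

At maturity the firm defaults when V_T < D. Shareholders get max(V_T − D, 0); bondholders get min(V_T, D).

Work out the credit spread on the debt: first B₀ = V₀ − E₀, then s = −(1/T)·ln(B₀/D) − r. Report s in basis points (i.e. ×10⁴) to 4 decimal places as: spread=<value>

spread=141.9678

Equity is a call on the firm's assets struck at D = 75.0191:
d₁ = [ln(V₀/D) + (r + σ²/2)T] / (σ√T)
   = [ln(151.7464/75.0191) + (0.0770 + 0.5·0.4182²)·1.9122] / (0.4182·√1.9122)
   = [0.704468 + 0.314453] / 0.578297 = 1.761935
d₂ = d₁ − σ√T = 1.761935 − 0.578297 = 1.183638
N(d₁) = 0.960960,  N(d₂) = 0.881722,  e^(−rT) = 0.863087
E₀ = V₀·N(d₁) − D·e^(−rT)·N(d₂)
   = 151.7464·0.960960 − 75.0191·0.863087·0.881722 = 88.732441
B₀ = V₀ − E₀ = 151.7464 − 88.732441 = 63.013959
spread = −(1/T)·ln(B₀/D) − r = −(1/1.9122)·ln(63.013959/75.0191) − 0.0770 = 0.01419678
in basis points: 0.01419678 × 10⁴ = 141.9678 bp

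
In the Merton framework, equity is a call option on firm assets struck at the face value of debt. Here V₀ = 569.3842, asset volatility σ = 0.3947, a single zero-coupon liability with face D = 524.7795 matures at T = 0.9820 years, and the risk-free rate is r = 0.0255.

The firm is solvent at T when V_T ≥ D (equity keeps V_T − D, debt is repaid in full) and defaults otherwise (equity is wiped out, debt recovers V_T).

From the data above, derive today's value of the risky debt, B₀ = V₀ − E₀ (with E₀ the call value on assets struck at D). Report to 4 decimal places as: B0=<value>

Work the structural quantities from V₀ = 569.3842 against face 524.7795:
d₁ = [ln(V₀/D) + (r + σ²/2)T] / (σ√T)
   = [ln(569.3842/524.7795) + (0.0255 + 0.5·0.3947²)·0.9820] / (0.3947·√0.9820)
   = [0.081577 + 0.101533] / 0.391132 = 0.468155
d₂ = d₁ − σ√T = 0.468155 − 0.391132 = 0.077023
N(d₁) = 0.680163,  N(d₂) = 0.530698,  e^(−rT) = 0.975270
E₀ = V₀·N(d₁) − D·e^(−rT)·N(d₂)
   = 569.3842·0.680163 − 524.7795·0.975270·0.530698 = 115.662249
B₀ = V₀ − E₀ = 569.3842 − 115.662249 = 453.721951

B0=453.7220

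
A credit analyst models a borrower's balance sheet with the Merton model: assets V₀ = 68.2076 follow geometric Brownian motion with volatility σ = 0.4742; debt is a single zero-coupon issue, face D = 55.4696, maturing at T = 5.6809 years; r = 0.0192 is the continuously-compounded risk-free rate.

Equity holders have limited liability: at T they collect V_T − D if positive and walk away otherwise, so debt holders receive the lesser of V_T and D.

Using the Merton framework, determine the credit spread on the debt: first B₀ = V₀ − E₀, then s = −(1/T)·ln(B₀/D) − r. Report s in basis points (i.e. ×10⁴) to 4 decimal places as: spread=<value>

spread=729.5464

Apply the equity-as-call identities (strike 55.4696, horizon 5.6809 years):
d₁ = [ln(V₀/D) + (r + σ²/2)T] / (σ√T)
   = [ln(68.2076/55.4696) + (0.0192 + 0.5·0.4742²)·5.6809] / (0.4742·√5.6809)
   = [0.206721 + 0.747793] / 1.130239 = 0.844524
d₂ = d₁ − σ√T = 0.844524 − 1.130239 = -0.285714
N(d₁) = 0.800812,  N(d₂) = 0.387548,  e^(−rT) = 0.896665
E₀ = V₀·N(d₁) − D·e^(−rT)·N(d₂)
   = 68.2076·0.800812 − 55.4696·0.896665·0.387548 = 35.345703
B₀ = V₀ − E₀ = 68.2076 − 35.345703 = 32.861897
spread = −(1/T)·ln(B₀/D) − r = −(1/5.6809)·ln(32.861897/55.4696) − 0.0192 = 0.07295464
in basis points: 0.07295464 × 10⁴ = 729.5464 bp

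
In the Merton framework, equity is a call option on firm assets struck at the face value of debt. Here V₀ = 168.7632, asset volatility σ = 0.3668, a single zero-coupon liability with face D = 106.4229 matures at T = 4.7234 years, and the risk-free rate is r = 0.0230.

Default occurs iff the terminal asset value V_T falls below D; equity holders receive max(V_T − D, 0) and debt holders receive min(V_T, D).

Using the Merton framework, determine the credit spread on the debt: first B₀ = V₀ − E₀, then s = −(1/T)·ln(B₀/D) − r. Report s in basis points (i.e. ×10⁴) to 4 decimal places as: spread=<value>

spread=322.3038

Work the structural quantities from V₀ = 168.7632 against face 106.4229:
d₁ = [ln(V₀/D) + (r + σ²/2)T] / (σ√T)
   = [ln(168.7632/106.4229) + (0.0230 + 0.5·0.3668²)·4.7234] / (0.3668·√4.7234)
   = [0.461076 + 0.426387] / 0.797181 = 1.113251
d₂ = d₁ − σ√T = 1.113251 − 0.797181 = 0.316071
N(d₁) = 0.867200,  N(d₂) = 0.624026,  e^(−rT) = 0.897055
E₀ = V₀·N(d₁) − D·e^(−rT)·N(d₂)
   = 168.7632·0.867200 − 106.4229·0.897055·0.624026 = 86.777436
B₀ = V₀ − E₀ = 168.7632 − 86.777436 = 81.985764
spread = −(1/T)·ln(B₀/D) − r = −(1/4.7234)·ln(81.985764/106.4229) − 0.0230 = 0.03223038
in basis points: 0.03223038 × 10⁴ = 322.3038 bp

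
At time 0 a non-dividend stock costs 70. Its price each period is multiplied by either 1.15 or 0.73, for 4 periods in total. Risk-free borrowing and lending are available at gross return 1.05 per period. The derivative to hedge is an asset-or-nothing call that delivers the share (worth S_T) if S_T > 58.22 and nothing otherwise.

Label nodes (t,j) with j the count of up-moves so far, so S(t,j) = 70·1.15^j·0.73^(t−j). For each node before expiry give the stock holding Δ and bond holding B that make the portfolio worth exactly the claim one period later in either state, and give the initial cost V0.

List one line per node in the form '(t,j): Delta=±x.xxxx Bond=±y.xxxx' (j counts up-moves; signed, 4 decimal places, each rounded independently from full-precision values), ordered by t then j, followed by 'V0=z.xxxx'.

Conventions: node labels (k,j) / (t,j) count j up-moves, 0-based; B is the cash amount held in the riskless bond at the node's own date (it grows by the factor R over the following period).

Risk-neutral probability p* = (R−d)/(u−d) = (1.05−0.73)/(1.15−0.73) = 0.7619.
Payoffs at expiry: V(4,0)=0.0000, V(4,1)=0.0000, V(4,2)=0.0000, V(4,3)=77.7167, V(4,4)=122.4304
(3,0): S=27.2312. Δ = (V_up−V_dn)/(S_up−S_dn) = (0.0000−0.0000)/(31.3159−19.8788) = 0.0000. V = [p*·0.0000 + (1−p*)·0.0000]/1.05 = 0.0000. B = V − Δ·S = 0.0000.
(3,1): S=42.8984. Δ = (V_up−V_dn)/(S_up−S_dn) = (0.0000−0.0000)/(49.3332−31.3159) = 0.0000. V = [p*·0.0000 + (1−p*)·0.0000]/1.05 = 0.0000. B = V − Δ·S = 0.0000.
(3,2): S=67.5797. Δ = (V_up−V_dn)/(S_up−S_dn) = (77.7167−0.0000)/(77.7167−49.3332) = 2.7381. V = [p*·77.7167 + (1−p*)·0.0000]/1.05 = 56.3931. B = V − Δ·S = -128.6467.
(3,3): S=106.4612. Δ = (V_up−V_dn)/(S_up−S_dn) = (122.4304−77.7167)/(122.4304−77.7167) = 1.0000. V = [p*·122.4304 + (1−p*)·77.7167]/1.05 = 106.4612. B = V − Δ·S = 0.0000.
(2,0): S=37.3030. Δ = (V_up−V_dn)/(S_up−S_dn) = (0.0000−0.0000)/(42.8984−27.2312) = 0.0000. V = [p*·0.0000 + (1−p*)·0.0000]/1.05 = 0.0000. B = V − Δ·S = 0.0000.
(2,1): S=58.7650. Δ = (V_up−V_dn)/(S_up−S_dn) = (56.3931−0.0000)/(67.5797−42.8984) = 2.2849. V = [p*·56.3931 + (1−p*)·0.0000]/1.05 = 40.9201. B = V − Δ·S = -93.3491.
(2,2): S=92.5750. Δ = (V_up−V_dn)/(S_up−S_dn) = (106.4612−56.3931)/(106.4612−67.5797) = 1.2877. V = [p*·106.4612 + (1−p*)·56.3931]/1.05 = 90.0383. B = V − Δ·S = -29.1716.
(1,0): S=51.1000. Δ = (V_up−V_dn)/(S_up−S_dn) = (40.9201−0.0000)/(58.7650−37.3030) = 1.9066. V = [p*·40.9201 + (1−p*)·0.0000]/1.05 = 29.6926. B = V − Δ·S = -67.7363.
(1,1): S=80.5000. Δ = (V_up−V_dn)/(S_up−S_dn) = (90.0383−40.9201)/(92.5750−58.7650) = 1.4528. V = [p*·90.0383 + (1−p*)·40.9201]/1.05 = 74.6129. B = V − Δ·S = -42.3352.
(0,0): S=70.0000. Δ = (V_up−V_dn)/(S_up−S_dn) = (74.6129−29.6926)/(80.5000−51.1000) = 1.5279. V = [p*·74.6129 + (1−p*)·29.6926]/1.05 = 60.8739. B = V − Δ·S = -46.0791.
Sanity check at the root: Δ(0,0)·S0 + B(0,0) reproduces V0 = 60.8739.

(0,0): Delta=1.5279 Bond=-46.0791
(1,0): Delta=1.9066 Bond=-67.7363
(1,1): Delta=1.4528 Bond=-42.3352
(2,0): Delta=0.0000 Bond=0.0000
(2,1): Delta=2.2849 Bond=-93.3491
(2,2): Delta=1.2877 Bond=-29.1716
(3,0): Delta=0.0000 Bond=0.0000
(3,1): Delta=0.0000 Bond=0.0000
(3,2): Delta=2.7381 Bond=-128.6467
(3,3): Delta=1.0000 Bond=0.0000
V0=60.8739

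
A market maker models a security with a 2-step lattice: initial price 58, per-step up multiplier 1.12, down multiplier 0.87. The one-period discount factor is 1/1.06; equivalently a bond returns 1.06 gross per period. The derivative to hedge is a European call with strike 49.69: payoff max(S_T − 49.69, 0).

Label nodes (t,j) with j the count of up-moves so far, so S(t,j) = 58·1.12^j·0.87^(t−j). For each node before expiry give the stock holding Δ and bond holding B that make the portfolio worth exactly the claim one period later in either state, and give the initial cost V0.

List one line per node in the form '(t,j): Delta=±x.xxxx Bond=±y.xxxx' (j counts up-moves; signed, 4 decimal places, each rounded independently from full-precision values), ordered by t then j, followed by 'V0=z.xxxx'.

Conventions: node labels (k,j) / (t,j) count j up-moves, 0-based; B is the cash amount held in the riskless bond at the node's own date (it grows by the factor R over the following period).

Risk-neutral probability p* = (R−d)/(u−d) = (1.06−0.87)/(1.12−0.87) = 0.7600.
Payoffs at expiry: V(2,0)=0.0000, V(2,1)=6.8252, V(2,2)=23.0652
(1,0): S=50.4600. Δ = (V_up−V_dn)/(S_up−S_dn) = (6.8252−0.0000)/(56.5152−43.9002) = 0.5410. V = [p*·6.8252 + (1−p*)·0.0000]/1.06 = 4.8935. B = V − Δ·S = -22.4073.
(1,1): S=64.9600. Δ = (V_up−V_dn)/(S_up−S_dn) = (23.0652−6.8252)/(72.7552−56.5152) = 1.0000. V = [p*·23.0652 + (1−p*)·6.8252]/1.06 = 18.0826. B = V − Δ·S = -46.8774.
(0,0): S=58.0000. Δ = (V_up−V_dn)/(S_up−S_dn) = (18.0826−4.8935)/(64.9600−50.4600) = 0.9096. V = [p*·18.0826 + (1−p*)·4.8935]/1.06 = 14.0729. B = V − Δ·S = -38.6835.
Check: Δ(0,0)·S0 + B(0,0) = 14.0729 = V0.

(0,0): Delta=0.9096 Bond=-38.6835
(1,0): Delta=0.5410 Bond=-22.4073
(1,1): Delta=1.0000 Bond=-46.8774
V0=14.0729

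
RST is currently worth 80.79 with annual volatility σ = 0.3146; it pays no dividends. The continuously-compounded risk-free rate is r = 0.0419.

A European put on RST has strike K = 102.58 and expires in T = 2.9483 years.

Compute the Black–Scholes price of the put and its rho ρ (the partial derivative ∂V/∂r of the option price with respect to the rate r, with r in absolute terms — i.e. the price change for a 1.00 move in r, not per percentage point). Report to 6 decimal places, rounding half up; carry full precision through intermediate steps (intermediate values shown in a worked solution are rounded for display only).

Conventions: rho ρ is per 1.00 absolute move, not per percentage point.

σ√T = 0.3146·√2.9483 = 0.540188
d₁ = (ln(S/K) + (r+σ²/2)T) / (σ√T) = (ln(80.79/102.58) + (0.0419+0.3146²/2)·2.9483) / 0.540188 = (-0.238790 + 0.269435) / 0.540188 = 0.056731
d₂ = d₁ − σ√T = 0.056731 − 0.540188 = -0.483457
e^{−rT} = 0.883792
N(−d₁) = 0.477380,  N(−d₂) = 0.685614
Put price V = K·e^{−rT}·N(−d₂) − S·N(−d₁) = 62.157352 − 38.567516 = 23.589836
ρ = −K·T·e^{−rT}·N(−d₂) = -183.258521

price = 23.589836
ρ = -183.258521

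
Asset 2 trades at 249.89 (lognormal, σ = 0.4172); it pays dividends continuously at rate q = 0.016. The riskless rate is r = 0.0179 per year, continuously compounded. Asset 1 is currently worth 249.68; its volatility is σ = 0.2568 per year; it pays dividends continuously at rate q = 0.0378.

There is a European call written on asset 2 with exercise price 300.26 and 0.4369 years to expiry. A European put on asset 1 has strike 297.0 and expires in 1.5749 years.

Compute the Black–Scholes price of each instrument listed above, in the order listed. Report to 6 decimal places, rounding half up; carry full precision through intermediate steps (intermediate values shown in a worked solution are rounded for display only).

price(asset 2 call K=300.26) = 11.342690
price(asset 1 put K=297.0) = 66.760540

[asset 2 call K=300.26]
σ√T = 0.4172·√0.4369 = 0.275763
d₁ = (ln(S/K) + (r−q+σ²/2)T) / (σ√T) = (ln(249.89/300.26) + (0.0179−0.016+0.4172²/2)·0.4369) / 0.275763 = (-0.183628 + 0.038853) / 0.275763 = -0.525000
d₂ = d₁ − σ√T = -0.525000 − 0.275763 = -0.800763
e^{−rT} = 0.992210
e^{−qT} = 0.993034
N(d₁) = 0.299792,  N(d₂) = 0.211635
price = S·e^{−qT}·N(d₁) − K·e^{−rT}·N(d₂) = 74.393067 − 63.050377 = 11.342690
[asset 1 put K=297.0]
σ√T = 0.2568·√1.5749 = 0.322271
d₁ = (ln(S/K) + (r−q+σ²/2)T) / (σ√T) = (ln(249.68/297.0) + (0.0179−0.0378+0.2568²/2)·1.5749) / 0.322271 = (-0.173552 + 0.020589) / 0.322271 = -0.474641
d₂ = d₁ − σ√T = -0.474641 − 0.322271 = -0.796912
e^{−rT} = 0.972203
e^{−qT} = 0.942206
N(−d₁) = 0.682479,  N(−d₂) = 0.787249
price = K·e^{−rT}·N(−d₂) − S·e^{−qT}·N(−d₁) = 227.313652 − 160.553112 = 66.760540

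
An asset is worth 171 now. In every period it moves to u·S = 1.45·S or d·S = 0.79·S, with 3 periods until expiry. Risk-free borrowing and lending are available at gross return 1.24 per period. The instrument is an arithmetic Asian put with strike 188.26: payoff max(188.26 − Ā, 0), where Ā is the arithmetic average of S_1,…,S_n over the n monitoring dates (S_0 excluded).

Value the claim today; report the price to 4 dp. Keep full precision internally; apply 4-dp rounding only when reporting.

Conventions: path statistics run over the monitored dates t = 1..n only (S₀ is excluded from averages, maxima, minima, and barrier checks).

Risk-neutral up-probability p* = (R−d)/(u−d) = (1.24−0.79)/(1.45−0.79) = 0.6818; the claim prices as the p*-weighted sum of path payoffs discounted by R^3.
Enumerate all 2^3 = 8 price paths (U = up ×1.45, D = down ×0.79); each path with k up-moves has probability p*^k·(1−p*)^(3−k).
DDD: Ā=108.7069, payoff=79.5531, prob=0.032213
UDD: Ā=199.5254, payoff=0.0000, prob=0.069027
DUD: Ā=161.9054, payoff=26.3546, prob=0.069027
UUD: Ā=297.1681, payoff=0.0000, prob=0.147915
DDU: Ā=132.1856, payoff=56.0744, prob=0.069027
UDU: Ā=242.6191, payoff=0.0000, prob=0.147915
DUU: Ā=204.9991, payoff=0.0000, prob=0.147915
UUU: Ā=376.2641, payoff=0.0000, prob=0.316961
Price = Σ prob·payoff / R^3 = 8.252449 / 1.906624 = 4.3283

price = 4.3283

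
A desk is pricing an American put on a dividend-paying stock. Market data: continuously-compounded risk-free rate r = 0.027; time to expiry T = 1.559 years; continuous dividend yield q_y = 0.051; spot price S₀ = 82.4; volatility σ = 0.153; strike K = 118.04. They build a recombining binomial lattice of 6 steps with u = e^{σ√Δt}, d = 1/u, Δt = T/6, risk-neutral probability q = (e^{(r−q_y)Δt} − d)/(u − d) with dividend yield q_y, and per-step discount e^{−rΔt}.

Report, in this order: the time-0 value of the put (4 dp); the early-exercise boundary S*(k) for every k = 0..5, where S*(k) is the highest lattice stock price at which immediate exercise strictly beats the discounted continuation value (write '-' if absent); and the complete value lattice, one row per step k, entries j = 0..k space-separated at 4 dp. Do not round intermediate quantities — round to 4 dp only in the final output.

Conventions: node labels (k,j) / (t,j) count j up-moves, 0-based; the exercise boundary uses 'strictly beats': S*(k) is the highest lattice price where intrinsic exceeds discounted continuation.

params: Δt=0.25983 u=1.08111 d=0.92497 q=0.44070 e^(-rΔt)=0.99301
t_6 payoffs: 66.4336 57.7223 47.5405 35.6400 21.7306 5.4734 0.0000
t_5: node(5,0) S=55.7923 payoff=62.2477 vs cont=62.1570 → 62.2477 [stop]  node(5,1) S=65.2102 payoff=52.8298 vs cont=52.8630 → 52.8630 [wait]  node(5,2) S=76.2178 payoff=41.8222 vs cont=42.0003 → 42.0003 [wait]  node(5,3) S=89.0836 payoff=28.9564 vs cont=29.3039 → 29.3039 [wait]  node(5,4) S=104.1212 payoff=13.9188 vs cont=14.4643 → 14.4643 [wait]  node(5,5) S=121.6971 payoff=0.0000 vs cont=3.0399 → 3.0399 [wait]  ⇒ S*(5)=55.7923
t_4: node(4,0) S=60.3177 payoff=57.7223 vs cont=57.7057 → 57.7223 [stop]  node(4,1) S=70.4995 payoff=47.5405 vs cont=47.7398 → 47.7398 [wait]  node(4,2) S=82.4000 payoff=35.6400 vs cont=36.1505 → 36.1505 [wait]  node(4,3) S=96.3094 payoff=21.7306 vs cont=22.6050 → 22.6050 [wait]  node(4,4) S=112.5666 payoff=5.4734 vs cont=9.3636 → 9.3636 [wait]  ⇒ S*(4)=60.3177
t_3: node(3,0) S=65.2102 payoff=52.8298 vs cont=52.9502 → 52.9502 [wait]  node(3,1) S=76.2178 payoff=41.8222 vs cont=42.3344 → 42.3344 [wait]  node(3,2) S=89.0836 payoff=28.9564 vs cont=29.9700 → 29.9700 [wait]  node(3,3) S=104.1212 payoff=13.9188 vs cont=16.6523 → 16.6523 [wait]  ⇒ S*(3)=-
t_2: node(2,0) S=70.4995 payoff=47.5405 vs cont=47.9344 → 47.9344 [wait]  node(2,1) S=82.4000 payoff=35.6400 vs cont=36.6276 → 36.6276 [wait]  node(2,2) S=96.3094 payoff=21.7306 vs cont=23.9324 → 23.9324 [wait]  ⇒ S*(2)=-
t_1: node(1,0) S=76.2178 payoff=41.8222 vs cont=42.6512 → 42.6512 [wait]  node(1,1) S=89.0836 payoff=28.9564 vs cont=30.8159 → 30.8159 [wait]  ⇒ S*(1)=-
t_0: node(0,0) S=82.4000 payoff=35.6400 vs cont=37.1737 → 37.1737 [wait]  ⇒ S*(0)=-

price = 37.1737
boundary = - - - - 60.3177 55.7923
tree:
37.1737
42.6512 30.8159
47.9344 36.6276 23.9324
52.9502 42.3344 29.9700 16.6523
57.7223 47.7398 36.1505 22.6050 9.3636
62.2477 52.8630 42.0003 29.3039 14.4643 3.0399
66.4336 57.7223 47.5405 35.6400 21.7306 5.4734 0.0000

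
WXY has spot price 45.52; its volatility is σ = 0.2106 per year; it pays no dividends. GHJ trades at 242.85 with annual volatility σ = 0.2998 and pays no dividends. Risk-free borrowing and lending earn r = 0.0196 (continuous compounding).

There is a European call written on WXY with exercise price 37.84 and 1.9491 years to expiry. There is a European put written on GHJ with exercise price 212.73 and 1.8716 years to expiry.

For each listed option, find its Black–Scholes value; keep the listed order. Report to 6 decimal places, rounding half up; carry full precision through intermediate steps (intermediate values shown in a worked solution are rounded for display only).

price(WXY call K=37.84) = 10.636252
price(GHJ put K=212.73) = 20.497271

[WXY call K=37.84]
σ√T = 0.2106·√1.9491 = 0.294019
d₁ = (ln(S/K) + (r+σ²/2)T) / (σ√T) = (ln(45.52/37.84) + (0.0196+0.2106²/2)·1.9491) / 0.294019 = (0.184785 + 0.081426) / 0.294019 = 0.905421
d₂ = d₁ − σ√T = 0.905421 − 0.294019 = 0.611402
e^{−rT} = 0.962518
N(d₁) = 0.817379,  N(d₂) = 0.729533
price = S·N(d₁) − K·e^{−rT}·N(d₂) = 37.207083 − 26.570832 = 10.636252
[GHJ put K=212.73]
σ√T = 0.2998·√1.8716 = 0.410146
d₁ = (ln(S/K) + (r+σ²/2)T) / (σ√T) = (ln(242.85/212.73) + (0.0196+0.2998²/2)·1.8716) / 0.410146 = (0.132420 + 0.120793) / 0.410146 = 0.617374
d₂ = d₁ − σ√T = 0.617374 − 0.410146 = 0.207228
e^{−rT} = 0.963981
N(−d₁) = 0.268494,  N(−d₂) = 0.417916
price = K·e^{−rT}·N(−d₂) − S·N(−d₁) = 85.701041 − 65.203770 = 20.497271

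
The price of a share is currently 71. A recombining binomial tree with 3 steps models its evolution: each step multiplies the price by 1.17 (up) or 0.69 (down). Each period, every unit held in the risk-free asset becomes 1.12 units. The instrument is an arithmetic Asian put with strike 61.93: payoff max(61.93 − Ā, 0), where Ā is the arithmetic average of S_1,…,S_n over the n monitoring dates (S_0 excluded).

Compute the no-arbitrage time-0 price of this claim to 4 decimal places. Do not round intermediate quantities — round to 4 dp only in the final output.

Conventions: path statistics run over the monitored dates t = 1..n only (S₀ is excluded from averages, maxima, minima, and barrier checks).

No-arbitrage gives p* = (R−d)/(u−d) = 0.8958: enumerate every path, weight its payoff by its p*-probability, and discount by R^3.
Enumerate all 2^3 = 8 price paths (U = up ×1.17, D = down ×0.69); each path with k up-moves has probability p*^k·(1−p*)^(3−k).
DDD: Ā=35.3724, payoff=26.5576, prob=0.001130
UDD: Ā=59.9793, payoff=1.9507, prob=0.009720
DUD: Ā=48.6193, payoff=13.3107, prob=0.009720
UUD: Ā=82.4414, payoff=0.0000, prob=0.083596
DDU: Ā=40.7809, payoff=21.1491, prob=0.009720
UDU: Ā=69.1502, payoff=0.0000, prob=0.083596
DUU: Ā=57.7902, payoff=4.1398, prob=0.083596
UUU: Ā=97.9921, payoff=0.0000, prob=0.718922
Price = Σ prob·payoff / R^3 = 0.730008 / 1.404928 = 0.5196

price = 0.5196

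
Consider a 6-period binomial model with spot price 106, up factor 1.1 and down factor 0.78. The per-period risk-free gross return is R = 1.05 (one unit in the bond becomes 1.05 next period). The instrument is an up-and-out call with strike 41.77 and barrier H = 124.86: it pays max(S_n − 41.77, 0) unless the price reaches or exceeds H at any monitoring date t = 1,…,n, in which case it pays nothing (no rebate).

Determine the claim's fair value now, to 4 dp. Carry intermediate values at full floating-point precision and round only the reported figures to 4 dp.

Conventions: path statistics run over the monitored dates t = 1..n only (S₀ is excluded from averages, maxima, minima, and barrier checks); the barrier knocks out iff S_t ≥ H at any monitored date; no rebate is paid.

No-arbitrage gives p* = (R−d)/(u−d) = 0.8438: enumerate every path, weight its payoff by its p*-probability, and discount by R^6.
Enumerate all 2^6 = 64 price paths (U = up ×1.1, D = down ×0.78); each path with k up-moves has probability p*^k·(1−p*)^(6−k).
DDDDDD: M=82.6800, payoff=0.0000, prob=0.000015
UDDDDD: M=116.6000, payoff=0.0000, prob=0.000079
DUDDDD: M=90.9480, payoff=0.0000, prob=0.000079
UUDDDD: M=128.2600, payoff=0.0000, prob=0.000424
DDUDDD: M=82.6800, payoff=0.0000, prob=0.000079
UDUDDD: M=116.6000, payoff=5.7055, prob=0.000424
DUUDDD: M=100.0428, payoff=5.7055, prob=0.000424
UUUDDD: M=141.0860, payoff=0.0000, prob=0.002291
DDDUDD: M=82.6800, payoff=0.0000, prob=0.000079
UDDUDD: M=116.6000, payoff=5.7055, prob=0.000424
DUDUDD: M=90.9480, payoff=5.7055, prob=0.000424
UUDUDD: M=128.2600, payoff=0.0000, prob=0.002291
DDUUDD: M=82.6800, payoff=5.7055, prob=0.000424
UDUUDD: M=116.6000, payoff=25.1826, prob=0.002291
DUUUDD: M=110.0471, payoff=25.1826, prob=0.002291
UUUUDD: M=155.1946, payoff=0.0000, prob=0.012374
DDDDUD: M=82.6800, payoff=0.0000, prob=0.000079
UDDDUD: M=116.6000, payoff=5.7055, prob=0.000424
DUDDUD: M=90.9480, payoff=5.7055, prob=0.000424
UUDDUD: M=128.2600, payoff=0.0000, prob=0.002291
DDUDUD: M=82.6800, payoff=5.7055, prob=0.000424
UDUDUD: M=116.6000, payoff=25.1826, prob=0.002291
DUUDUD: M=100.0428, payoff=25.1826, prob=0.002291
UUUDUD: M=141.0860, payoff=0.0000, prob=0.012374
DDDUUD: M=82.6800, payoff=5.7055, prob=0.000424
UDDUUD: M=116.6000, payoff=25.1826, prob=0.002291
DUDUUD: M=90.9480, payoff=25.1826, prob=0.002291
UUDUUD: M=128.2600, payoff=0.0000, prob=0.012374
DDUUUD: M=85.8367, payoff=25.1826, prob=0.002291
UDUUUD: M=121.0518, payoff=52.6504, prob=0.012374
DUUUUD: M=121.0518, payoff=52.6504, prob=0.012374
UUUUUD: M=170.7141, payoff=0.0000, prob=0.066817
DDDDDU: M=82.6800, payoff=0.0000, prob=0.000079
UDDDDU: M=116.6000, payoff=5.7055, prob=0.000424
DUDDDU: M=90.9480, payoff=5.7055, prob=0.000424
UUDDDU: M=128.2600, payoff=0.0000, prob=0.002291
DDUDDU: M=82.6800, payoff=5.7055, prob=0.000424
UDUDDU: M=116.6000, payoff=25.1826, prob=0.002291
DUUDDU: M=100.0428, payoff=25.1826, prob=0.002291
UUUDDU: M=141.0860, payoff=0.0000, prob=0.012374
DDDUDU: M=82.6800, payoff=5.7055, prob=0.000424
UDDUDU: M=116.6000, payoff=25.1826, prob=0.002291
DUDUDU: M=90.9480, payoff=25.1826, prob=0.002291
UUDUDU: M=128.2600, payoff=0.0000, prob=0.012374
DDUUDU: M=82.6800, payoff=25.1826, prob=0.002291
UDUUDU: M=116.6000, payoff=52.6504, prob=0.012374
DUUUDU: M=110.0471, payoff=52.6504, prob=0.012374
UUUUDU: M=155.1946, payoff=0.0000, prob=0.066817
DDDDUU: M=82.6800, payoff=5.7055, prob=0.000424
UDDDUU: M=116.6000, payoff=25.1826, prob=0.002291
DUDDUU: M=90.9480, payoff=25.1826, prob=0.002291
UUDDUU: M=128.2600, payoff=0.0000, prob=0.012374
DDUDUU: M=82.6800, payoff=25.1826, prob=0.002291
UDUDUU: M=116.6000, payoff=52.6504, prob=0.012374
DUUDUU: M=100.0428, payoff=52.6504, prob=0.012374
UUUDUU: M=141.0860, payoff=0.0000, prob=0.066817
DDDUUU: M=82.6800, payoff=25.1826, prob=0.002291
UDDUUU: M=116.6000, payoff=52.6504, prob=0.012374
DUDUUU: M=94.4204, payoff=52.6504, prob=0.012374
UUDUUU: M=133.1570, payoff=0.0000, prob=0.066817
DDUUUU: M=94.4204, payoff=52.6504, prob=0.012374
UDUUUU: M=133.1570, payoff=0.0000, prob=0.066817
DUUUUU: M=133.1570, payoff=0.0000, prob=0.066817
UUUUUU: M=187.7855, payoff=0.0000, prob=0.360813
Price = Σ prob·payoff / R^6 = 6.820414 / 1.340096 = 5.0895

price = 5.0895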